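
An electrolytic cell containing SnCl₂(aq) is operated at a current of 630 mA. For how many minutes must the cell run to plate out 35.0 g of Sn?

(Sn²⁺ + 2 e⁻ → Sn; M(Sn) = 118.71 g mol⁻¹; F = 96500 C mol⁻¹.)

1510 min

n(Sn) = m/M = 35.0 / 118.71 = 0.2948 mol.
Each Sn atom requires 2 electrons, so n(e⁻) = 2 × 0.2948 = 0.5897 mol.
Q = n(e⁻)·F = 0.5897 × 96500 = 56900 C.
t = Q/I = 56900 / 0.6300 A = 90320 s = 1510 min.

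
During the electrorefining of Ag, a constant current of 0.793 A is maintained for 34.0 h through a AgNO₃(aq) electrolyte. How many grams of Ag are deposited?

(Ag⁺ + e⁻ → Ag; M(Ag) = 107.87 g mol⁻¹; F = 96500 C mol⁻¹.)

108 g

Q = I·t = 0.7930 A × 122400 s = 97060 C.
n(e⁻) = Q/F = 97060 / 96500 = 1.006 mol.
Ag⁺ + e⁻ → Ag, so n(Ag) = n(e⁻)/1 = 1.006 mol.
m = n·M = 1.006 × 107.87 = 108 g.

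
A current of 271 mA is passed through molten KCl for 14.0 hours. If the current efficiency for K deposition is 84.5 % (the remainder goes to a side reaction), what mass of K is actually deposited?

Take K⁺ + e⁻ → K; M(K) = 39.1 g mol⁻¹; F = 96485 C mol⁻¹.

4.68 g

Q = I·t = 0.2710 × 50400 = 13660 C.
n(e⁻) = 13660/96485 = 0.1416 mol; theoretically n(K) = 0.1416/1 = 0.1416 mol, m_theo = 5.535 g.
At 84.5 % efficiency, m_actual = 0.845 × 5.535 = 4.68 g.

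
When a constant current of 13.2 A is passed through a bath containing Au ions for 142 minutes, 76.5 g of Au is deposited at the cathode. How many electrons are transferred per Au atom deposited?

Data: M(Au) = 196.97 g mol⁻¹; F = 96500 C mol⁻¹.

3

Q = I·t = 13.20 A × 8520.0 s = 112500 C, so n(e⁻) = 112500/96500 = 1.165 mol.
n(Au) deposited = 76.5 / 196.97 = 0.3884 mol.
Electrons per atom = n(e⁻)/n(Au) = 1.165 / 0.3884 = 3.00 ≈ 3, so the ion is Au³⁺.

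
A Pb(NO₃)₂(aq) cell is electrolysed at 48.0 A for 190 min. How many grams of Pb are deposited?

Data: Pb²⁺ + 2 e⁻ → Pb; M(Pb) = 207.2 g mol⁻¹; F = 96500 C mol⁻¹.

Q = I·t = 48.00 A × 11400 s = 547200 C.
n(e⁻) = Q/F = 547200 / 96500 = 5.670 mol.
Pb²⁺ + 2 e⁻ → Pb, so n(Pb) = n(e⁻)/2 = 2.835 mol.
m = n·M = 2.835 × 207.2 = 587 g.

587 g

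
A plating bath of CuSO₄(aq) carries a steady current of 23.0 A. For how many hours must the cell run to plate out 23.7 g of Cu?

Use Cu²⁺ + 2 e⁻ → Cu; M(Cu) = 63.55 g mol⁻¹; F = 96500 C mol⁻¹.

0.869 h

n(Cu) = m/M = 23.7 / 63.55 = 0.3729 mol.
Each Cu atom requires 2 electrons, so n(e⁻) = 2 × 0.3729 = 0.7459 mol.
Q = n(e⁻)·F = 0.7459 × 96500 = 71980 C.
t = Q/I = 71980 / 23.00 A = 3129 s = 0.869 h.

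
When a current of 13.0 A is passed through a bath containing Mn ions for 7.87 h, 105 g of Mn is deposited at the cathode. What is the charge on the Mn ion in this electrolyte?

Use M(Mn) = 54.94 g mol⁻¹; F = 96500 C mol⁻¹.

Q = I·t = 13.00 A × 28332 s = 368300 C, so n(e⁻) = 368300/96500 = 3.817 mol.
n(Mn) deposited = 105 / 54.94 = 1.911 mol.
Electrons per atom = n(e⁻)/n(Mn) = 3.817 / 1.911 = 2.00 ≈ 2, so the ion is Mn²⁺.

+2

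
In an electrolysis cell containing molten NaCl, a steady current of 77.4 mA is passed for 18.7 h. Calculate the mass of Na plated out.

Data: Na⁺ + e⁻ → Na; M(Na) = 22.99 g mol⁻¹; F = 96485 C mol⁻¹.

Q = I·t = 0.07740 A × 67320 s = 5211 C.
n(e⁻) = Q/F = 5211 / 96485 = 0.05400 mol.
Na⁺ + e⁻ → Na, so n(Na) = n(e⁻)/1 = 0.05400 mol.
m = n·M = 0.05400 × 22.99 = 1.24 g.

1.24 g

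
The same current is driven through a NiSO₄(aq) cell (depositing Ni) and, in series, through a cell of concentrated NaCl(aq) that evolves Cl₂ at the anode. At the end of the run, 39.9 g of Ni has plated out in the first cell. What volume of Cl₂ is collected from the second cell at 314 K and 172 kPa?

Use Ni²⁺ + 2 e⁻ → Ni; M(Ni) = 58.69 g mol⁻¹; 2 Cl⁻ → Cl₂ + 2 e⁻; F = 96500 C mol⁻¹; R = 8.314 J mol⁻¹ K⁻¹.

10.3 L

n(Ni) = 39.9 / 58.69 = 0.6798 mol, so n(e⁻) = 2 × 0.6798 = 1.360 mol.
The cells are in series, so the same 1.360 mol of electrons passes through the second cell.
2 Cl⁻ → Cl₂ + 2 e⁻ — 2 mol e⁻ per mol Cl₂, so n(Cl₂) = 1.360/2 = 0.6798 mol.
V = nRT/P = (0.6798 × 8.314 × 314) / (172 × 10³) = 0.0103 m³ = 10.3 L.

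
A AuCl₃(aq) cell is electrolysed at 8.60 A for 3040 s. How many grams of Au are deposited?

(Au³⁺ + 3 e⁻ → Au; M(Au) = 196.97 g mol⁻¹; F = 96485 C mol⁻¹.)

Q = I·t = 8.600 A × 3040.0 s = 26140 C.
n(e⁻) = Q/F = 26140 / 96485 = 0.2710 mol.
Au³⁺ + 3 e⁻ → Au, so n(Au) = n(e⁻)/3 = 0.09032 mol.
m = n·M = 0.09032 × 196.97 = 17.8 g.

17.8 g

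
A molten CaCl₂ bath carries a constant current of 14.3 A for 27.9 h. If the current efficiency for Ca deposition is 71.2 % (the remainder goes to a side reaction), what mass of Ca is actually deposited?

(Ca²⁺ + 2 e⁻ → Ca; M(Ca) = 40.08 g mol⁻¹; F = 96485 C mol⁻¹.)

Q = I·t = 14.30 × 100440 = 1436000 C.
n(e⁻) = 1436000/96485 = 14.89 mol; theoretically n(Ca) = 14.89/2 = 7.443 mol, m_theo = 298.3 g.
At 71.2 % efficiency, m_actual = 0.712 × 298.3 = 212 g.

212 g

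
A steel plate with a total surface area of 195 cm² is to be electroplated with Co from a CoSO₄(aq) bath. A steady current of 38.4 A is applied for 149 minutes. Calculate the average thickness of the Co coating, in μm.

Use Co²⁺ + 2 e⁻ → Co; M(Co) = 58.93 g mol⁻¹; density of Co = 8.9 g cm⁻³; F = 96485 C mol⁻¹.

604 μm

Q = I·t = 38.40 × 8940.0 = 343300 C; n(e⁻) = 3.558 mol.
n(Co) = n(e⁻)/2 = 1.779 mol, so m = 1.779 × 58.93 = 104.8 g.
Volume = m/ρ = 104.8 / 8.9 = 11.78 cm³.
Thickness = V/A = 11.78 / 195 = 0.0604 cm = 604 μm.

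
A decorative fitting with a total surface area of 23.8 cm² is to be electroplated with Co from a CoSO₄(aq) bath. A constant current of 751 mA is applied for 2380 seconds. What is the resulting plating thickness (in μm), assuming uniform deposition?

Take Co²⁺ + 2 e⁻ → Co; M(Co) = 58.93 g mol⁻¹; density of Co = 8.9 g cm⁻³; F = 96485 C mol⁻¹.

25.8 μm

Q = I·t = 0.7510 × 2380.0 = 1787 C; n(e⁻) = 0.01852 mol.
n(Co) = n(e⁻)/2 = 0.009262 mol, so m = 0.009262 × 58.93 = 0.5458 g.
Volume = m/ρ = 0.5458 / 8.9 = 0.06133 cm³.
Thickness = V/A = 0.06133 / 23.8 = 0.00258 cm = 25.8 μm.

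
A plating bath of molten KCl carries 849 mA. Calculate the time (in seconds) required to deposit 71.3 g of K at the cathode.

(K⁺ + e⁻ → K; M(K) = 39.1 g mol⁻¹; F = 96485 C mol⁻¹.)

n(K) = m/M = 71.3 / 39.1 = 1.824 mol.
Each K atom requires 1 electron, so n(e⁻) = 1 × 1.824 = 1.824 mol.
Q = n(e⁻)·F = 1.824 × 96485 = 175900 C.
t = Q/I = 175900 / 0.8490 A = 207200 s.

2.07 × 10⁵ s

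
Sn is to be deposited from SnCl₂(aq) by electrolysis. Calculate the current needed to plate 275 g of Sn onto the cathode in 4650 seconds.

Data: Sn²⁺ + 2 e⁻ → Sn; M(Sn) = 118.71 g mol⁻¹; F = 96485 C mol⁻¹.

n(Sn) = 275 / 118.71 = 2.317 mol.
n(e⁻) = 2 × 2.317 = 4.633 mol.
Q = n(e⁻)·F = 4.633 × 96485 = 447000 C.
I = Q/t = 447000 / 4650.0 s = 96.1 A.

96.1 A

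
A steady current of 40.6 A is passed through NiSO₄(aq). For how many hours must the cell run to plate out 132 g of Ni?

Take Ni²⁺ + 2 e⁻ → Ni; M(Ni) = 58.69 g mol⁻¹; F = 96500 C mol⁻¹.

n(Ni) = m/M = 132 / 58.69 = 2.249 mol.
Each Ni atom requires 2 electrons, so n(e⁻) = 2 × 2.249 = 4.498 mol.
Q = n(e⁻)·F = 4.498 × 96500 = 434100 C.
t = Q/I = 434100 / 40.60 A = 10690 s = 2.97 h.

2.97 h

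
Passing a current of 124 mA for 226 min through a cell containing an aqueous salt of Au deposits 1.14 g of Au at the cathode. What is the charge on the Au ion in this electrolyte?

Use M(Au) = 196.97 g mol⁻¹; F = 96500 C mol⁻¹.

+3

Q = I·t = 0.1240 A × 13560 s = 1681 C, so n(e⁻) = 1681/96500 = 0.01742 mol.
n(Au) deposited = 1.14 / 196.97 = 0.005788 mol.
Electrons per atom = n(e⁻)/n(Au) = 0.01742 / 0.005788 = 3.01 ≈ 3, so the ion is Au³⁺.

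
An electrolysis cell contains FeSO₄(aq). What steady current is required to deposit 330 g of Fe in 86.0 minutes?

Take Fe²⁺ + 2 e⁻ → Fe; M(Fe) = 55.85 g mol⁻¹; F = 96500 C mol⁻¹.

n(Fe) = 330 / 55.85 = 5.909 mol.
n(e⁻) = 2 × 5.909 = 11.82 mol.
Q = n(e⁻)·F = 11.82 × 96500 = 1140000 C.
I = Q/t = 1140000 / 5160.0 s = 221 A.

221 A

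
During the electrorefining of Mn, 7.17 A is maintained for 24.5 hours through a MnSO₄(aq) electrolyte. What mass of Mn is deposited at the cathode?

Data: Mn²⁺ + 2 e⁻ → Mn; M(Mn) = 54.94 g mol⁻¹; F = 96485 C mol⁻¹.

Q = I·t = 7.170 A × 88200 s = 632400 C.
n(e⁻) = Q/F = 632400 / 96485 = 6.554 mol.
Mn²⁺ + 2 e⁻ → Mn, so n(Mn) = n(e⁻)/2 = 3.277 mol.
m = n·M = 3.277 × 54.94 = 180 g.

180 g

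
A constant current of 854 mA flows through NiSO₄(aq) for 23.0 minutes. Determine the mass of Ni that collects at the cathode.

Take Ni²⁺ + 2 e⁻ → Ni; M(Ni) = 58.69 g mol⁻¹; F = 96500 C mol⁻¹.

Q = I·t = 0.8540 A × 1380.0 s = 1179 C.
n(e⁻) = Q/F = 1179 / 96500 = 0.01221 mol.
Ni²⁺ + 2 e⁻ → Ni, so n(Ni) = n(e⁻)/2 = 0.006106 mol.
m = n·M = 0.006106 × 58.69 = 0.358 g.

0.358 g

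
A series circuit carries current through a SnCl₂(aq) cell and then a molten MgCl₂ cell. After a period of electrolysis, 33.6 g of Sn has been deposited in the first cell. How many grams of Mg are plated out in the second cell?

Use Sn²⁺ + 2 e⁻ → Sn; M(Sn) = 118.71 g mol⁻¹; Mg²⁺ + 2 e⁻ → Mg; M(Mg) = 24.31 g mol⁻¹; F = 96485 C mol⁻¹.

n(Sn) = 33.6 / 118.71 = 0.2830 mol.
Since Sn²⁺ + 2 e⁻ → Sn, n(e⁻) passed = 2 × 0.2830 = 0.5661 mol.
Cells in series carry the same charge, so the same 0.5661 mol of electrons passes through cell 2.
Mg²⁺ + 2 e⁻ → Mg, so n(Mg) = 0.5661 / 2 = 0.2830 mol.
m(Mg) = 0.2830 × 24.31 = 6.88 g.

6.88 g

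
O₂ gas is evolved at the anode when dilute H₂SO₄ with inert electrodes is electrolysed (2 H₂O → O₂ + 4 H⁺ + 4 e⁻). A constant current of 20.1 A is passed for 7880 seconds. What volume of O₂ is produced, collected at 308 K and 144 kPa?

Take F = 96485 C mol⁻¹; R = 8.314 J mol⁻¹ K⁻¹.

7.30 L

Q = I·t = 20.10 A × 7880.0 s = 158400 C.
n(e⁻) = Q/F = 158400 / 96485 = 1.642 mol.
4 electrons are transferred per O₂ molecule, so n(O₂) = 1.642 / 4 = 0.4104 mol.
V = nRT/P = (0.4104 × 8.314 × 308) / (144 × 10³ Pa) = 0.00730 m³ = 7.30 L.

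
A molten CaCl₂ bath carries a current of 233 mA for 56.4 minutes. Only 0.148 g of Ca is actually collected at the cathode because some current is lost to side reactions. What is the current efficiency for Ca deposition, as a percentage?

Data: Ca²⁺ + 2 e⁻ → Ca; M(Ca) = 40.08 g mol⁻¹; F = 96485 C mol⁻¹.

Q = I·t = 0.2330 × 3384.0 = 788.5 C; n(e⁻) = 788.5/96485 = 0.008172 mol.
Theoretical n(Ca) = n(e⁻)/2 = 0.004086 mol, i.e. m_theo = 0.004086 × 40.08 = 0.1638 g.
Efficiency = m_actual / m_theo = 0.148 / 0.1638 = 90.4 %.

90.4 %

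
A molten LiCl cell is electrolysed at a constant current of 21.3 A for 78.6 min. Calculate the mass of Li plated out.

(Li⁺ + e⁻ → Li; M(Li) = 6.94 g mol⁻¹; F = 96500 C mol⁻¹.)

7.22 g

Q = I·t = 21.30 A × 4716.0 s = 100500 C.
n(e⁻) = Q/F = 100500 / 96500 = 1.041 mol.
Li⁺ + e⁻ → Li, so n(Li) = n(e⁻)/1 = 1.041 mol.
m = n·M = 1.041 × 6.94 = 7.22 g.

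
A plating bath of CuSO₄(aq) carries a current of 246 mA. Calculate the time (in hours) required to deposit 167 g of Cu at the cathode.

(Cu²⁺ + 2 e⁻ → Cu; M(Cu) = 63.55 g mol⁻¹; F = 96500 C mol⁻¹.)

573 h

n(Cu) = m/M = 167 / 63.55 = 2.628 mol.
Each Cu atom requires 2 electrons, so n(e⁻) = 2 × 2.628 = 5.256 mol.
Q = n(e⁻)·F = 5.256 × 96500 = 507200 C.
t = Q/I = 507200 / 0.2460 A = 2062000 s = 573 h.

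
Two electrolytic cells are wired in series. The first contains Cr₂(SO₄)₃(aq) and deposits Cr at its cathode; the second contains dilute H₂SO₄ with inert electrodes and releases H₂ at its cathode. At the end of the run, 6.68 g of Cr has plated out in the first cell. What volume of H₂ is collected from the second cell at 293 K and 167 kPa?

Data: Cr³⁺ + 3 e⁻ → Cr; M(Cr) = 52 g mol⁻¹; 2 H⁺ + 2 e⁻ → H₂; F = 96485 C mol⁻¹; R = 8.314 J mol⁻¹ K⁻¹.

2.81 L

n(Cr) = 6.68 / 52 = 0.1285 mol, so n(e⁻) = 3 × 0.1285 = 0.3854 mol.
The cells are in series, so the same 0.3854 mol of electrons passes through the second cell.
2 H⁺ + 2 e⁻ → H₂ — 2 mol e⁻ per mol H₂, so n(H₂) = 0.3854/2 = 0.1927 mol.
V = nRT/P = (0.1927 × 8.314 × 293) / (167 × 10³) = 0.00281 m³ = 2.81 L.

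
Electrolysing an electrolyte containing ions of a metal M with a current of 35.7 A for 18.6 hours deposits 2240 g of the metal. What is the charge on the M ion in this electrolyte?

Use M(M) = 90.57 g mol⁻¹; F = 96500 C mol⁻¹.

+1

Q = I·t = 35.70 A × 66960 s = 2390000 C, so n(e⁻) = 2390000/96500 = 24.77 mol.
n(M) deposited = 2240 / 90.57 = 24.73 mol.
Electrons per atom = n(e⁻)/n(M) = 24.77 / 24.73 = 1.00 ≈ 1, so the ion is M⁺.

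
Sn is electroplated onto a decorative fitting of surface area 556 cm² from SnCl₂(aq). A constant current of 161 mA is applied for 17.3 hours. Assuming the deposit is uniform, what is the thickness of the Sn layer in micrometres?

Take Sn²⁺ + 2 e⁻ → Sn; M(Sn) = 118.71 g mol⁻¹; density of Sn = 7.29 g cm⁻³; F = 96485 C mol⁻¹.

Q = I·t = 0.1610 × 62280 = 10030 C; n(e⁻) = 0.1039 mol.
n(Sn) = n(e⁻)/2 = 0.05196 mol, so m = 0.05196 × 118.71 = 6.168 g.
Volume = m/ρ = 6.168 / 7.29 = 0.8461 cm³.
Thickness = V/A = 0.8461 / 556 = 0.00152 cm = 15.2 μm.

15.2 μm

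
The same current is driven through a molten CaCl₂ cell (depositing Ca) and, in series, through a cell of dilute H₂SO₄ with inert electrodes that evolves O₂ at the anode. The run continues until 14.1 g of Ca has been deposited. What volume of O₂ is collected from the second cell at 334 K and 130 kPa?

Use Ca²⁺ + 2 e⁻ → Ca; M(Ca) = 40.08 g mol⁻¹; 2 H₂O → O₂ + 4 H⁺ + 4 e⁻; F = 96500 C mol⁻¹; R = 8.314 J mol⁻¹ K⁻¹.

n(Ca) = 14.1 / 40.08 = 0.3518 mol, so n(e⁻) = 2 × 0.3518 = 0.7036 mol.
The cells are in series, so the same 0.7036 mol of electrons passes through the second cell.
2 H₂O → O₂ + 4 H⁺ + 4 e⁻ — 4 mol e⁻ per mol O₂, so n(O₂) = 0.7036/4 = 0.1759 mol.
V = nRT/P = (0.1759 × 8.314 × 334) / (130 × 10³) = 0.00376 m³ = 3.76 L.

3.76 L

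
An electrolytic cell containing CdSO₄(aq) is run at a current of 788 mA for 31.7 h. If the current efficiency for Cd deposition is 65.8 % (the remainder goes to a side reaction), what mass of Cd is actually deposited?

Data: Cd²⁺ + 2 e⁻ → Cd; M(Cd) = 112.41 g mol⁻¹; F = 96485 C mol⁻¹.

Q = I·t = 0.7880 × 114120 = 89930 C.
n(e⁻) = 89930/96485 = 0.9320 mol; theoretically n(Cd) = 0.9320/2 = 0.4660 mol, m_theo = 52.38 g.
At 65.8 % efficiency, m_actual = 0.658 × 52.38 = 34.5 g.

34.5 g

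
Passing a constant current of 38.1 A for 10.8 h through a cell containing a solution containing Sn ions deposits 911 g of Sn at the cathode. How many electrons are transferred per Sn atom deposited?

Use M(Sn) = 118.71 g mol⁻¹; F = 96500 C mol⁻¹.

Q = I·t = 38.10 A × 38880 s = 1481000 C, so n(e⁻) = 1481000/96500 = 15.35 mol.
n(Sn) deposited = 911 / 118.71 = 7.674 mol.
Electrons per atom = n(e⁻)/n(Sn) = 15.35 / 7.674 = 2.00 ≈ 2, so the ion is Sn²⁺.

2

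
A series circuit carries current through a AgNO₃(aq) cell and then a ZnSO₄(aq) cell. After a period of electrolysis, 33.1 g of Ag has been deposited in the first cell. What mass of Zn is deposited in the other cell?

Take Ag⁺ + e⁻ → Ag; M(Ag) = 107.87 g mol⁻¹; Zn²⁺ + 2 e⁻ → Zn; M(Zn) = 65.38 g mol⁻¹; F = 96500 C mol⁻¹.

n(Ag) = 33.1 / 107.87 = 0.3069 mol.
Since Ag⁺ + e⁻ → Ag, n(e⁻) passed = 1 × 0.3069 = 0.3069 mol.
Cells in series carry the same charge, so the same 0.3069 mol of electrons passes through cell 2.
Zn²⁺ + 2 e⁻ → Zn, so n(Zn) = 0.3069 / 2 = 0.1534 mol.
m(Zn) = 0.1534 × 65.38 = 10.0 g.

10.0 g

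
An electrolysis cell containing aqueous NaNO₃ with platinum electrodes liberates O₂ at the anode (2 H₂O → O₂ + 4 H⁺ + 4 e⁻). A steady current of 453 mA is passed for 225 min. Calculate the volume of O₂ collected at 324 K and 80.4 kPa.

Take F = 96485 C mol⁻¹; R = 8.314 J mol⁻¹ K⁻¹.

Q = I·t = 0.4530 A × 13500 s = 6116 C.
n(e⁻) = Q/F = 6116 / 96485 = 0.06338 mol.
4 electrons are transferred per O₂ molecule, so n(O₂) = 0.06338 / 4 = 0.01585 mol.
V = nRT/P = (0.01585 × 8.314 × 324) / (80.4 × 10³ Pa) = 5.31 × 10⁻⁴ m³ = 0.531 L.

0.531 L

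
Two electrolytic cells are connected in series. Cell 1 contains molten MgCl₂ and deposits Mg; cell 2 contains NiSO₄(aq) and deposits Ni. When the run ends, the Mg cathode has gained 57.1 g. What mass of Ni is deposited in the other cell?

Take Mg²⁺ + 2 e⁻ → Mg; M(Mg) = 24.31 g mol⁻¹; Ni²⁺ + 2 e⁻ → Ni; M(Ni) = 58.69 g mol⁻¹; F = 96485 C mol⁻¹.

n(Mg) = 57.1 / 24.31 = 2.349 mol.
Since Mg²⁺ + 2 e⁻ → Mg, n(e⁻) passed = 2 × 2.349 = 4.698 mol.
Cells in series carry the same charge, so the same 4.698 mol of electrons passes through cell 2.
Ni²⁺ + 2 e⁻ → Ni, so n(Ni) = 4.698 / 2 = 2.349 mol.
m(Ni) = 2.349 × 58.69 = 138 g.

138 g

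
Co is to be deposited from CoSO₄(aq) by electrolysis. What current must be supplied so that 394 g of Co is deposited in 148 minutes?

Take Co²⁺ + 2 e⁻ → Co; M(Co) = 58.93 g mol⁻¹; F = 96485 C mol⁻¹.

145 A

n(Co) = 394 / 58.93 = 6.686 mol.
n(e⁻) = 2 × 6.686 = 13.37 mol.
Q = n(e⁻)·F = 13.37 × 96485 = 1290000 C.
I = Q/t = 1290000 / 8880.0 s = 145 A.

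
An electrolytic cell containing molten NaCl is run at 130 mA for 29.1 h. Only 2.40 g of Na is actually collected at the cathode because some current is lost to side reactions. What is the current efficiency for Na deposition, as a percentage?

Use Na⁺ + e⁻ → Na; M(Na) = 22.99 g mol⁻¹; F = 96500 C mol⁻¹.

Q = I·t = 0.1300 × 104760 = 13620 C; n(e⁻) = 13620/96500 = 0.1411 mol.
Theoretical n(Na) = n(e⁻)/1 = 0.1411 mol, i.e. m_theo = 0.1411 × 22.99 = 3.245 g.
Efficiency = m_actual / m_theo = 2.40 / 3.245 = 74.0 %.

74.0 %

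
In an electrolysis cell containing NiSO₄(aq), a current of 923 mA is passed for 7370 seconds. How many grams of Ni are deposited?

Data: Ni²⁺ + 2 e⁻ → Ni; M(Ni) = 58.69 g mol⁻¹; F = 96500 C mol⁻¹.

Q = I·t = 0.9230 A × 7370.0 s = 6803 C.
n(e⁻) = Q/F = 6803 / 96500 = 0.07049 mol.
Ni²⁺ + 2 e⁻ → Ni, so n(Ni) = n(e⁻)/2 = 0.03525 mol.
m = n·M = 0.03525 × 58.69 = 2.07 g.

2.07 g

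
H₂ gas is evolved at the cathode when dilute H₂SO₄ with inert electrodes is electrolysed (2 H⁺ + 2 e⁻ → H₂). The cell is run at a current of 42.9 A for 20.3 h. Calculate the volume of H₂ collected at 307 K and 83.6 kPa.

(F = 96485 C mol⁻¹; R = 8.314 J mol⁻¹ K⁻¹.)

Q = I·t = 42.90 A × 73080 s = 3135000 C.
n(e⁻) = Q/F = 3135000 / 96485 = 32.49 mol.
2 electrons are transferred per H₂ molecule, so n(H₂) = 32.49 / 2 = 16.25 mol.
V = nRT/P = (16.25 × 8.314 × 307) / (83.6 × 10³ Pa) = 0.496 m³ = 496 L.

496 L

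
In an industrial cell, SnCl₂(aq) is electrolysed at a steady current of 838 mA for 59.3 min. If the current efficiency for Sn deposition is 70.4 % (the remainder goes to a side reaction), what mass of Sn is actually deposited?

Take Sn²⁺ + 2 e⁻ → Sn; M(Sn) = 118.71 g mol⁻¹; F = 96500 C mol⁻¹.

1.29 g

Q = I·t = 0.8380 × 3558.0 = 2982 C.
n(e⁻) = 2982/96500 = 0.03090 mol; theoretically n(Sn) = 0.03090/2 = 0.01545 mol, m_theo = 1.834 g.
At 70.4 % efficiency, m_actual = 0.704 × 1.834 = 1.29 g.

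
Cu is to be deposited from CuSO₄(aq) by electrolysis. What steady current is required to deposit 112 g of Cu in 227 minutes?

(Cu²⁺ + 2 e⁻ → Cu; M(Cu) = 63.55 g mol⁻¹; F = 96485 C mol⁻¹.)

25.0 A

n(Cu) = 112 / 63.55 = 1.762 mol.
n(e⁻) = 2 × 1.762 = 3.525 mol.
Q = n(e⁻)·F = 3.525 × 96485 = 340100 C.
I = Q/t = 340100 / 13620 s = 25.0 A.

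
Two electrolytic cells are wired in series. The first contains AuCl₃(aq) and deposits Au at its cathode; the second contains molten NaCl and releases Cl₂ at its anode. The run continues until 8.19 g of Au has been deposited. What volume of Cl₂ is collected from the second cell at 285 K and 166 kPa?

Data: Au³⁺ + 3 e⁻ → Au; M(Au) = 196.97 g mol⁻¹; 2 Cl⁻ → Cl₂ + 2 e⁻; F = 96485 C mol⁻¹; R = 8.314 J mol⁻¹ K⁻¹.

0.890 L

n(Au) = 8.19 / 196.97 = 0.04158 mol, so n(e⁻) = 3 × 0.04158 = 0.1247 mol.
The cells are in series, so the same 0.1247 mol of electrons passes through the second cell.
2 Cl⁻ → Cl₂ + 2 e⁻ — 2 mol e⁻ per mol Cl₂, so n(Cl₂) = 0.1247/2 = 0.06237 mol.
V = nRT/P = (0.06237 × 8.314 × 285) / (166 × 10³) = 8.90 × 10⁻⁴ m³ = 0.890 L.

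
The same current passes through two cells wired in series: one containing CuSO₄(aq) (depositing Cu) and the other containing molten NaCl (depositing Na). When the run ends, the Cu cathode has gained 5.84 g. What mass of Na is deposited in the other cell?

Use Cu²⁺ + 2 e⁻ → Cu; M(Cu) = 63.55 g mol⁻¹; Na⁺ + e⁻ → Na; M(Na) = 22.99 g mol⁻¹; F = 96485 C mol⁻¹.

4.23 g

n(Cu) = 5.84 / 63.55 = 0.09190 mol.
Since Cu²⁺ + 2 e⁻ → Cu, n(e⁻) passed = 2 × 0.09190 = 0.1838 mol.
Cells in series carry the same charge, so the same 0.1838 mol of electrons passes through cell 2.
Na⁺ + e⁻ → Na, so n(Na) = 0.1838 / 1 = 0.1838 mol.
m(Na) = 0.1838 × 22.99 = 4.23 g.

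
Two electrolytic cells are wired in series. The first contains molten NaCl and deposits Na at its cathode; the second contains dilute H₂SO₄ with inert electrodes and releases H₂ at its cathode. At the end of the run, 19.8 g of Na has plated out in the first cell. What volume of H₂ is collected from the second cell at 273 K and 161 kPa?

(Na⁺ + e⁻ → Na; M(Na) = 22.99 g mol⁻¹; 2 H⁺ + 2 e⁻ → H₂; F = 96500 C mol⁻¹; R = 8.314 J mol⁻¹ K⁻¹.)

n(Na) = 19.8 / 22.99 = 0.8612 mol, so n(e⁻) = 1 × 0.8612 = 0.8612 mol.
The cells are in series, so the same 0.8612 mol of electrons passes through the second cell.
2 H⁺ + 2 e⁻ → H₂ — 2 mol e⁻ per mol H₂, so n(H₂) = 0.8612/2 = 0.4306 mol.
V = nRT/P = (0.4306 × 8.314 × 273) / (161 × 10³) = 0.00607 m³ = 6.07 L.

6.07 L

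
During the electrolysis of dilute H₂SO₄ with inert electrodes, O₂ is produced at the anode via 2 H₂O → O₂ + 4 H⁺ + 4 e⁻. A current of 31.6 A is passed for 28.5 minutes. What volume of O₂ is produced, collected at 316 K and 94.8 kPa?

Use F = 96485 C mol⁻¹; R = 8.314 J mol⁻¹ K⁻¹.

Q = I·t = 31.60 A × 1710.0 s = 54040 C.
n(e⁻) = Q/F = 54040 / 96485 = 0.5600 mol.
4 electrons are transferred per O₂ molecule, so n(O₂) = 0.5600 / 4 = 0.1400 mol.
V = nRT/P = (0.1400 × 8.314 × 316) / (94.8 × 10³ Pa) = 0.00388 m³ = 3.88 L.

3.88 L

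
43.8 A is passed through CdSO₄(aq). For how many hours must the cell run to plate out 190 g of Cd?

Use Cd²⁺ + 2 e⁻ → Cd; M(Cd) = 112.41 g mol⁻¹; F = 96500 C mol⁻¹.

n(Cd) = m/M = 190 / 112.41 = 1.690 mol.
Each Cd atom requires 2 electrons, so n(e⁻) = 2 × 1.690 = 3.380 mol.
Q = n(e⁻)·F = 3.380 × 96500 = 326200 C.
t = Q/I = 326200 / 43.80 A = 7448 s = 2.07 h.

2.07 h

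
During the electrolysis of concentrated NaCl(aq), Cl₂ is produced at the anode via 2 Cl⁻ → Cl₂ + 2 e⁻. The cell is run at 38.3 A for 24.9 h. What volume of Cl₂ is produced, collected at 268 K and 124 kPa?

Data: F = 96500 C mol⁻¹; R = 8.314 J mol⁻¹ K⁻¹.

Q = I·t = 38.30 A × 89640 s = 3433000 C.
n(e⁻) = Q/F = 3433000 / 96500 = 35.58 mol.
2 electrons are transferred per Cl₂ molecule, so n(Cl₂) = 35.58 / 2 = 17.79 mol.
V = nRT/P = (17.79 × 8.314 × 268) / (124 × 10³ Pa) = 0.320 m³ = 320 L.

320 L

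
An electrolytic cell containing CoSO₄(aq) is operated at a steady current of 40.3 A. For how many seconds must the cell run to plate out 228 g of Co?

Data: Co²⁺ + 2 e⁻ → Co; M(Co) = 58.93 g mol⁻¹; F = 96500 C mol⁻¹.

n(Co) = m/M = 228 / 58.93 = 3.869 mol.
Each Co atom requires 2 electrons, so n(e⁻) = 2 × 3.869 = 7.738 mol.
Q = n(e⁻)·F = 7.738 × 96500 = 746700 C.
t = Q/I = 746700 / 40.30 A = 18530 s.

18500 s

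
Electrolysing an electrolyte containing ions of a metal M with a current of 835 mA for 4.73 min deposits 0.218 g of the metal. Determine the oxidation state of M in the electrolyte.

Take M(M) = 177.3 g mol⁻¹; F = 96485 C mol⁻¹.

+2

Q = I·t = 0.8350 A × 283.80 s = 237.0 C, so n(e⁻) = 237.0/96485 = 0.002456 mol.
n(M) deposited = 0.218 / 177.3 = 0.001230 mol.
Electrons per atom = n(e⁻)/n(M) = 0.002456 / 0.001230 = 2.00 ≈ 2, so the ion is M²⁺.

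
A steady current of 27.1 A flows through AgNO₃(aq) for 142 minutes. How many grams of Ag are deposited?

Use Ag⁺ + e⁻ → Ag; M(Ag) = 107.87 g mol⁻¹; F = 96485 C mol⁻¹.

258 g

Q = I·t = 27.10 A × 8520.0 s = 230900 C.
n(e⁻) = Q/F = 230900 / 96485 = 2.393 mol.
Ag⁺ + e⁻ → Ag, so n(Ag) = n(e⁻)/1 = 2.393 mol.
m = n·M = 2.393 × 107.87 = 258 g.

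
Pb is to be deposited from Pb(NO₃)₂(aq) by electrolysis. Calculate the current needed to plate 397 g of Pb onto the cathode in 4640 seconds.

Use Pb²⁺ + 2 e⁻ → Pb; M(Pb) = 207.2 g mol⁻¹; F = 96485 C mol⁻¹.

79.7 A

n(Pb) = 397 / 207.2 = 1.916 mol.
n(e⁻) = 2 × 1.916 = 3.832 mol.
Q = n(e⁻)·F = 3.832 × 96485 = 369700 C.
I = Q/t = 369700 / 4640.0 s = 79.7 A.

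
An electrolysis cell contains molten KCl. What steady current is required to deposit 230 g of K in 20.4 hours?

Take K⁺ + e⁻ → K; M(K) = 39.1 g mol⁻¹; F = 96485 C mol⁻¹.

n(K) = 230 / 39.1 = 5.882 mol.
n(e⁻) = 1 × 5.882 = 5.882 mol.
Q = n(e⁻)·F = 5.882 × 96485 = 567600 C.
I = Q/t = 567600 / 73440 s = 7.73 A.

7.73 A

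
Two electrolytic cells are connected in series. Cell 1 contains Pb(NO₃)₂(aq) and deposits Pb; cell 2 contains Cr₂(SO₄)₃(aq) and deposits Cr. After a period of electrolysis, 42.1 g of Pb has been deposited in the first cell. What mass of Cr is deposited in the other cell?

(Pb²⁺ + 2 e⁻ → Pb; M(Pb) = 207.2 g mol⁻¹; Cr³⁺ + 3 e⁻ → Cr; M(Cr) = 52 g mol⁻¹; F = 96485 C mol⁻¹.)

n(Pb) = 42.1 / 207.2 = 0.2032 mol.
Since Pb²⁺ + 2 e⁻ → Pb, n(e⁻) passed = 2 × 0.2032 = 0.4064 mol.
Cells in series carry the same charge, so the same 0.4064 mol of electrons passes through cell 2.
Cr³⁺ + 3 e⁻ → Cr, so n(Cr) = 0.4064 / 3 = 0.1355 mol.
m(Cr) = 0.1355 × 52 = 7.04 g.

7.04 g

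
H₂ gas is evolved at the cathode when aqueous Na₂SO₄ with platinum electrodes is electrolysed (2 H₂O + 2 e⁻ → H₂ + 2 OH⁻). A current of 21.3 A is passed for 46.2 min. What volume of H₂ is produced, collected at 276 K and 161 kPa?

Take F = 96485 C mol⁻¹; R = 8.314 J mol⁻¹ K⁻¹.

Q = I·t = 21.30 A × 2772.0 s = 59040 C.
n(e⁻) = Q/F = 59040 / 96485 = 0.6119 mol.
2 electrons are transferred per H₂ molecule, so n(H₂) = 0.6119 / 2 = 0.3060 mol.
V = nRT/P = (0.3060 × 8.314 × 276) / (161 × 10³ Pa) = 0.00436 m³ = 4.36 L.

4.36 L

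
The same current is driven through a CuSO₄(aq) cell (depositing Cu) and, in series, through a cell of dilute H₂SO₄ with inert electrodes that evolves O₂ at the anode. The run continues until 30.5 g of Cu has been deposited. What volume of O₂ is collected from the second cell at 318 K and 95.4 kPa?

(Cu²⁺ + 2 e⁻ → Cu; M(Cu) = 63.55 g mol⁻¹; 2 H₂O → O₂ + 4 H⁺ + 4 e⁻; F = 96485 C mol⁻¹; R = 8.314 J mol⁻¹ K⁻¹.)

n(Cu) = 30.5 / 63.55 = 0.4799 mol, so n(e⁻) = 2 × 0.4799 = 0.9599 mol.
The cells are in series, so the same 0.9599 mol of electrons passes through the second cell.
2 H₂O → O₂ + 4 H⁺ + 4 e⁻ — 4 mol e⁻ per mol O₂, so n(O₂) = 0.9599/4 = 0.2400 mol.
V = nRT/P = (0.2400 × 8.314 × 318) / (95.4 × 10³) = 0.00665 m³ = 6.65 L.

6.65 L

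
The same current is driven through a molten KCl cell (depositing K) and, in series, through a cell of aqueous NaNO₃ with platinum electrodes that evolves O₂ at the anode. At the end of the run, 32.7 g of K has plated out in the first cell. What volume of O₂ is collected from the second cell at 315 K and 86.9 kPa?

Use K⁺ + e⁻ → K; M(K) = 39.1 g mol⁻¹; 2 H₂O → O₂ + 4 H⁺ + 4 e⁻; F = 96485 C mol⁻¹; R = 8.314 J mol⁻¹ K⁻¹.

6.30 L

n(K) = 32.7 / 39.1 = 0.8363 mol, so n(e⁻) = 1 × 0.8363 = 0.8363 mol.
The cells are in series, so the same 0.8363 mol of electrons passes through the second cell.
2 H₂O → O₂ + 4 H⁺ + 4 e⁻ — 4 mol e⁻ per mol O₂, so n(O₂) = 0.8363/4 = 0.2091 mol.
V = nRT/P = (0.2091 × 8.314 × 315) / (86.9 × 10³) = 0.00630 m³ = 6.30 L.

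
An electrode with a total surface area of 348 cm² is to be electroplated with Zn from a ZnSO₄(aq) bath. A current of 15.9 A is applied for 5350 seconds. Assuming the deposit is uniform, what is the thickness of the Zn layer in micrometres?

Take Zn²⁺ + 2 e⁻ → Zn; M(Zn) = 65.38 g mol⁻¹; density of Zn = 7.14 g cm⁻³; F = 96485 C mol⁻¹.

Q = I·t = 15.90 × 5350.0 = 85060 C; n(e⁻) = 0.8816 mol.
n(Zn) = n(e⁻)/2 = 0.4408 mol, so m = 0.4408 × 65.38 = 28.82 g.
Volume = m/ρ = 28.82 / 7.14 = 4.037 cm³.
Thickness = V/A = 4.037 / 348 = 0.0116 cm = 116 μm.

116 μm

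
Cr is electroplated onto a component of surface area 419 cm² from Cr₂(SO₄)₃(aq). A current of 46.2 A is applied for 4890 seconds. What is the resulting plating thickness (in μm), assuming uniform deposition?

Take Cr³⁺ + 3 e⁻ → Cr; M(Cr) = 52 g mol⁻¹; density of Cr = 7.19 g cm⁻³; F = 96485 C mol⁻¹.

Q = I·t = 46.20 × 4890.0 = 225900 C; n(e⁻) = 2.341 mol.
n(Cr) = n(e⁻)/3 = 0.7805 mol, so m = 0.7805 × 52 = 40.59 g.
Volume = m/ρ = 40.59 / 7.19 = 5.645 cm³.
Thickness = V/A = 5.645 / 419 = 0.0135 cm = 135 μm.

135 μm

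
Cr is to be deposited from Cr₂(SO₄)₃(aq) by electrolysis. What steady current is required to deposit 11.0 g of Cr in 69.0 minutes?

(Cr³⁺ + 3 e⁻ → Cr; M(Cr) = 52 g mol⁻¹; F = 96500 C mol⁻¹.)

n(Cr) = 11.0 / 52 = 0.2115 mol.
n(e⁻) = 3 × 0.2115 = 0.6346 mol.
Q = n(e⁻)·F = 0.6346 × 96500 = 61240 C.
I = Q/t = 61240 / 4140.0 s = 14.8 A.

14.8 A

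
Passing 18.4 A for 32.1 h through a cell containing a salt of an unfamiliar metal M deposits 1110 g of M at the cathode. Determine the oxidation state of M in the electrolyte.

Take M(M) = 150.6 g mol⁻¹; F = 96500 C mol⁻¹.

+3

Q = I·t = 18.40 A × 115560 s = 2126000 C, so n(e⁻) = 2126000/96500 = 22.03 mol.
n(M) deposited = 1110 / 150.6 = 7.371 mol.
Electrons per atom = n(e⁻)/n(M) = 22.03 / 7.371 = 2.99 ≈ 3, so the ion is M³⁺.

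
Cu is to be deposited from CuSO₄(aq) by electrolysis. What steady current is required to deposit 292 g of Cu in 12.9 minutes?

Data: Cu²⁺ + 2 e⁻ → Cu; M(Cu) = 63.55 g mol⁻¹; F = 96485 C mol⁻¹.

n(Cu) = 292 / 63.55 = 4.595 mol.
n(e⁻) = 2 × 4.595 = 9.190 mol.
Q = n(e⁻)·F = 9.190 × 96485 = 886700 C.
I = Q/t = 886700 / 774.00 s = 1150 A.

1150 A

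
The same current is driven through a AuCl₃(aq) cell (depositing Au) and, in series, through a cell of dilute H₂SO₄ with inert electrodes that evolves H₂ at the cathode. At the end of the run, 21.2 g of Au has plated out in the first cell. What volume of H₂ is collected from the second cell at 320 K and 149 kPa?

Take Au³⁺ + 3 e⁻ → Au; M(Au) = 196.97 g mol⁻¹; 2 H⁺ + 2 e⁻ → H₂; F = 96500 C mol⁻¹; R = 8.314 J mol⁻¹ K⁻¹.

n(Au) = 21.2 / 196.97 = 0.1076 mol, so n(e⁻) = 3 × 0.1076 = 0.3229 mol.
The cells are in series, so the same 0.3229 mol of electrons passes through the second cell.
2 H⁺ + 2 e⁻ → H₂ — 2 mol e⁻ per mol H₂, so n(H₂) = 0.3229/2 = 0.1614 mol.
V = nRT/P = (0.1614 × 8.314 × 320) / (149 × 10³) = 0.00288 m³ = 2.88 L.

2.88 L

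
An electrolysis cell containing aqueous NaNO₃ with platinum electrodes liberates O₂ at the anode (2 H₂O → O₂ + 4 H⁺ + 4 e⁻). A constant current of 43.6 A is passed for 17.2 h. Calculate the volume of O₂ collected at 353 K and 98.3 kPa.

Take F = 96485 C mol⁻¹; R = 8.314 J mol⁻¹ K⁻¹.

209 L

Q = I·t = 43.60 A × 61920 s = 2700000 C.
n(e⁻) = Q/F = 2700000 / 96485 = 27.98 mol.
4 electrons are transferred per O₂ molecule, so n(O₂) = 27.98 / 4 = 6.995 mol.
V = nRT/P = (6.995 × 8.314 × 353) / (98.3 × 10³ Pa) = 0.209 m³ = 209 L.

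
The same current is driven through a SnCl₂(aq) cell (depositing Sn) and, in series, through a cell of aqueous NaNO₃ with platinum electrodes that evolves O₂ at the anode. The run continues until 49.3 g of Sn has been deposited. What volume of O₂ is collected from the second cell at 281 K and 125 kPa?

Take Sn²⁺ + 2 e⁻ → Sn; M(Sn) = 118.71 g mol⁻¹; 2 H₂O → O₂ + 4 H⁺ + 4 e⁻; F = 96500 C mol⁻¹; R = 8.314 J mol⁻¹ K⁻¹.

3.88 L

n(Sn) = 49.3 / 118.71 = 0.4153 mol, so n(e⁻) = 2 × 0.4153 = 0.8306 mol.
The cells are in series, so the same 0.8306 mol of electrons passes through the second cell.
2 H₂O → O₂ + 4 H⁺ + 4 e⁻ — 4 mol e⁻ per mol O₂, so n(O₂) = 0.8306/4 = 0.2076 mol.
V = nRT/P = (0.2076 × 8.314 × 281) / (125 × 10³) = 0.00388 m³ = 3.88 L.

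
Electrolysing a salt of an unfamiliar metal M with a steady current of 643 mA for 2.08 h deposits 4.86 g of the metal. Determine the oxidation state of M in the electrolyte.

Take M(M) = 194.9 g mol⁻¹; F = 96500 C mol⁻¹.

+2

Q = I·t = 0.6430 A × 7488.0 s = 4815 C, so n(e⁻) = 4815/96500 = 0.04989 mol.
n(M) deposited = 4.86 / 194.9 = 0.02494 mol.
Electrons per atom = n(e⁻)/n(M) = 0.04989 / 0.02494 = 2.00 ≈ 2, so the ion is M²⁺.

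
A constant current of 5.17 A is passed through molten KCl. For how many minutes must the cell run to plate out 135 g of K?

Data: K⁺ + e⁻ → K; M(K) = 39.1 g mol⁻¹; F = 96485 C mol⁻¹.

n(K) = m/M = 135 / 39.1 = 3.453 mol.
Each K atom requires 1 electron, so n(e⁻) = 1 × 3.453 = 3.453 mol.
Q = n(e⁻)·F = 3.453 × 96485 = 333100 C.
t = Q/I = 333100 / 5.170 A = 64440 s = 1070 min.

1070 min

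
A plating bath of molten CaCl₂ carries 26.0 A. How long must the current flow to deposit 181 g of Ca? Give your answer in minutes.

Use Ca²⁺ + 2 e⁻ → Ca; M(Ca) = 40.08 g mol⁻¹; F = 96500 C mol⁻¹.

n(Ca) = m/M = 181 / 40.08 = 4.516 mol.
Each Ca atom requires 2 electrons, so n(e⁻) = 2 × 4.516 = 9.032 mol.
Q = n(e⁻)·F = 9.032 × 96500 = 871600 C.
t = Q/I = 871600 / 26.00 A = 33520 s = 559 min.

559 min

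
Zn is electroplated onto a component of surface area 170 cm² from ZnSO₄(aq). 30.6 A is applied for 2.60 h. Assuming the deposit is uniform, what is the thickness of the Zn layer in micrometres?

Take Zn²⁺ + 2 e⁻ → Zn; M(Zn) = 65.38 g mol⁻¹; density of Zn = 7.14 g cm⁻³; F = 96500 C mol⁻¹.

Q = I·t = 30.60 × 9360.0 = 286400 C; n(e⁻) = 2.968 mol.
n(Zn) = n(e⁻)/2 = 1.484 mol, so m = 1.484 × 65.38 = 97.03 g.
Volume = m/ρ = 97.03 / 7.14 = 13.59 cm³.
Thickness = V/A = 13.59 / 170 = 0.0799 cm = 799 μm.

799 μm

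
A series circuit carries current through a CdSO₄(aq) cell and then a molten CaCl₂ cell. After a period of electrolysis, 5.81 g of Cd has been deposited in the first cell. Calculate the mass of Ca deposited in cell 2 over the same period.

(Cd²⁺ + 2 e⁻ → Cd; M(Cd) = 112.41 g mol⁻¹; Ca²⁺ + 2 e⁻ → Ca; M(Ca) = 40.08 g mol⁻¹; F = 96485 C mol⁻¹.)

2.07 g

n(Cd) = 5.81 / 112.41 = 0.05169 mol.
Since Cd²⁺ + 2 e⁻ → Cd, n(e⁻) passed = 2 × 0.05169 = 0.1034 mol.
Cells in series carry the same charge, so the same 0.1034 mol of electrons passes through cell 2.
Ca²⁺ + 2 e⁻ → Ca, so n(Ca) = 0.1034 / 2 = 0.05169 mol.
m(Ca) = 0.05169 × 40.08 = 2.07 g.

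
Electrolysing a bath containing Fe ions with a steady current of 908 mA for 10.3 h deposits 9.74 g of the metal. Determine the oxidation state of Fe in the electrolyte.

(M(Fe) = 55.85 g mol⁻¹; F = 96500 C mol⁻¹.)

Q = I·t = 0.9080 A × 37080 s = 33670 C, so n(e⁻) = 33670/96500 = 0.3489 mol.
n(Fe) deposited = 9.74 / 55.85 = 0.1744 mol.
Electrons per atom = n(e⁻)/n(Fe) = 0.3489 / 0.1744 = 2.00 ≈ 2, so the ion is Fe²⁺.

+2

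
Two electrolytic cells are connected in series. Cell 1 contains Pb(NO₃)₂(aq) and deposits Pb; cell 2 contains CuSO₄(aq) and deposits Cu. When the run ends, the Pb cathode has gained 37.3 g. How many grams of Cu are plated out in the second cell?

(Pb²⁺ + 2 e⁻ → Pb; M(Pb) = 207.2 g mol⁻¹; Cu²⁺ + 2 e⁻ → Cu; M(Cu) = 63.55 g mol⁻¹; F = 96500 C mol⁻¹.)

11.4 g

n(Pb) = 37.3 / 207.2 = 0.1800 mol.
Since Pb²⁺ + 2 e⁻ → Pb, n(e⁻) passed = 2 × 0.1800 = 0.3600 mol.
Cells in series carry the same charge, so the same 0.3600 mol of electrons passes through cell 2.
Cu²⁺ + 2 e⁻ → Cu, so n(Cu) = 0.3600 / 2 = 0.1800 mol.
m(Cu) = 0.1800 × 63.55 = 11.4 g.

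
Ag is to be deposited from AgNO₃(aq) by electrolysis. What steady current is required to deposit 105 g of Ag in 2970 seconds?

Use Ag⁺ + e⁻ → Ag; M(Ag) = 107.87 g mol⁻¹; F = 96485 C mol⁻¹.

n(Ag) = 105 / 107.87 = 0.9734 mol.
n(e⁻) = 1 × 0.9734 = 0.9734 mol.
Q = n(e⁻)·F = 0.9734 × 96485 = 93920 C.
I = Q/t = 93920 / 2970.0 s = 31.6 A.

31.6 A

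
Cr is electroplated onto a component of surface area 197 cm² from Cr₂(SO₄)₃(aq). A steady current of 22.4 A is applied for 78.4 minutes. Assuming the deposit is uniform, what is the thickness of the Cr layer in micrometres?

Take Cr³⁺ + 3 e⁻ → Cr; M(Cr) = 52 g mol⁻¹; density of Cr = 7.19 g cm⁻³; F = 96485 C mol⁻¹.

Q = I·t = 22.40 × 4704.0 = 105400 C; n(e⁻) = 1.092 mol.
n(Cr) = n(e⁻)/3 = 0.3640 mol, so m = 0.3640 × 52 = 18.93 g.
Volume = m/ρ = 18.93 / 7.19 = 2.633 cm³.
Thickness = V/A = 2.633 / 197 = 0.0134 cm = 134 μm.

134 μm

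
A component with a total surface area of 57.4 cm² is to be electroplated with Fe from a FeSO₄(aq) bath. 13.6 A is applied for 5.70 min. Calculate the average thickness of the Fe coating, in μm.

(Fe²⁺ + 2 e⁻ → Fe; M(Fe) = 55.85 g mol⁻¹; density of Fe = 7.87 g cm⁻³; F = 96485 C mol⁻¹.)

29.8 μm

Q = I·t = 13.60 × 342.00 = 4651 C; n(e⁻) = 0.04821 mol.
n(Fe) = n(e⁻)/2 = 0.02410 mol, so m = 0.02410 × 55.85 = 1.346 g.
Volume = m/ρ = 1.346 / 7.87 = 0.1711 cm³.
Thickness = V/A = 0.1711 / 57.4 = 0.00298 cm = 29.8 μm.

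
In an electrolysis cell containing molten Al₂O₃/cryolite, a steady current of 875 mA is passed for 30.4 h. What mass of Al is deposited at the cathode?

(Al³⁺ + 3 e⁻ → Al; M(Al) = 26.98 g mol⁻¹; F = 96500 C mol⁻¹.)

8.92 g

Q = I·t = 0.8750 A × 109440 s = 95760 C.
n(e⁻) = Q/F = 95760 / 96500 = 0.9923 mol.
Al³⁺ + 3 e⁻ → Al, so n(Al) = n(e⁻)/3 = 0.3308 mol.
m = n·M = 0.3308 × 26.98 = 8.92 g.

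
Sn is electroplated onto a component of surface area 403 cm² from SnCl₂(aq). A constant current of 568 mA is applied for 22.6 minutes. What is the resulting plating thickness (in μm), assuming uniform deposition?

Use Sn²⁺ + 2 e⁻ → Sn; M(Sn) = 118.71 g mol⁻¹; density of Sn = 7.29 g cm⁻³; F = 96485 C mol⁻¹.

1.61 μm

Q = I·t = 0.5680 × 1356.0 = 770.2 C; n(e⁻) = 0.007983 mol.
n(Sn) = n(e⁻)/2 = 0.003991 mol, so m = 0.003991 × 118.71 = 0.4738 g.
Volume = m/ρ = 0.4738 / 7.29 = 0.06499 cm³.
Thickness = V/A = 0.06499 / 403 = 1.61 × 10⁻⁴ cm = 1.61 μm.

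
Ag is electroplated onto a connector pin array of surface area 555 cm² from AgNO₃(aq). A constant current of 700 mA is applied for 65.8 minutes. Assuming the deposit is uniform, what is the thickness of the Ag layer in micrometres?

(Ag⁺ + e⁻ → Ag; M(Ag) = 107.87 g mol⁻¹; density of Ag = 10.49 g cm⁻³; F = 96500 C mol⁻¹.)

5.31 μm

Q = I·t = 0.7000 × 3948.0 = 2764 C; n(e⁻) = 0.02864 mol.
n(Ag) = n(e⁻)/1 = 0.02864 mol, so m = 0.02864 × 107.87 = 3.089 g.
Volume = m/ρ = 3.089 / 10.49 = 0.2945 cm³.
Thickness = V/A = 0.2945 / 555 = 5.31 × 10⁻⁴ cm = 5.31 μm.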